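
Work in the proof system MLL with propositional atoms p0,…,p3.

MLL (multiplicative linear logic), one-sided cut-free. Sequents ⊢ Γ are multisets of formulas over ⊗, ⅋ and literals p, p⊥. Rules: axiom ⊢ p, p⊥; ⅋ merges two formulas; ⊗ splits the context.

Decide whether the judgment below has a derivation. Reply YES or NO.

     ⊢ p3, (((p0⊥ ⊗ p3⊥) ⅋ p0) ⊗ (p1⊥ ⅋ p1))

Derivation trace:
[⊗]  ⊢ p3, (((p0⊥ ⊗ p3⊥) ⅋ p0) ⊗ (p1⊥ ⅋ p1))
  [⅋]  ⊢ p3, ((p0⊥ ⊗ p3⊥) ⅋ p0)
    [⊗]  ⊢ p0, p3, (p0⊥ ⊗ p3⊥)
      [Ax]  ⊢ p0, p0⊥
      [Ax]  ⊢ p3, p3⊥
  [⅋]  ⊢ (p1⊥ ⅋ p1)
    [Ax]  ⊢ p1, p1⊥

Result: YES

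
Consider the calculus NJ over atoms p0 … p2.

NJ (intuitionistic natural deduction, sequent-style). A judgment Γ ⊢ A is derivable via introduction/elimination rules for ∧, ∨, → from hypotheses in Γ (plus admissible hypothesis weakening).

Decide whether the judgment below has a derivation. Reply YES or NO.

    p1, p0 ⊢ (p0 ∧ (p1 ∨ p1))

Derivation (root first):
[∧I] p1, p0 ⊢ (p0 ∧ (p1 ∨ p1))
  [Ax] p0 ⊢ p0
  [∨I₂] p1 ⊢ (p1 ∨ p1)
    [Ax] p1 ⊢ p1

Result: YES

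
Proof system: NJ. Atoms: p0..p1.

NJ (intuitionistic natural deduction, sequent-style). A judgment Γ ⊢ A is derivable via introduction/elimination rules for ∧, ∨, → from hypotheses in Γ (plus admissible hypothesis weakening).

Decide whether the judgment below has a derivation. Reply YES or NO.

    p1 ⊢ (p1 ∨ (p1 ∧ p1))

Derivation trace:
[∨I₂] p1 ⊢ (p1 ∨ (p1 ∧ p1))
  [∧I] p1 ⊢ (p1 ∧ p1)
    [Ax] p1 ⊢ p1
    [Ax] p1 ⊢ p1

Result: YES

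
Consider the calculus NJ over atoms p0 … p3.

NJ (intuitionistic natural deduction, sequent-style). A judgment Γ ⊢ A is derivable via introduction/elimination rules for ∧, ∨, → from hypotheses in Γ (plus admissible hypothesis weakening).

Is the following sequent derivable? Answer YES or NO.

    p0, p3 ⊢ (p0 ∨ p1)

Derivation (root first):
[Wk] p0, p3 ⊢ (p0 ∨ p1)
  [∨I₁] p0 ⊢ (p0 ∨ p1)
    [Ax] p0 ⊢ p0

Result: YES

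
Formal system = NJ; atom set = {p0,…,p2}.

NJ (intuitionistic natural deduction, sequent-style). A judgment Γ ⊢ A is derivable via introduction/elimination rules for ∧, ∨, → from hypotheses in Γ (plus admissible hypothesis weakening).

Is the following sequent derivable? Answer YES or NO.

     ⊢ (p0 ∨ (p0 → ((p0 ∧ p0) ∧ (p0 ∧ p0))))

Derivation trace:
[∨I₂]  ⊢ (p0 ∨ (p0 → ((p0 ∧ p0) ∧ (p0 ∧ p0))))
  [→I]  ⊢ (p0 → ((p0 ∧ p0) ∧ (p0 ∧ p0)))
    [∧I] p0 ⊢ ((p0 ∧ p0) ∧ (p0 ∧ p0))
      [∧I] p0 ⊢ (p0 ∧ p0)
        [Ax] p0 ⊢ p0
        [Ax] p0 ⊢ p0
      [∧I] p0 ⊢ (p0 ∧ p0)
        [Ax] p0 ⊢ p0
        [Ax] p0 ⊢ p0

Result: YES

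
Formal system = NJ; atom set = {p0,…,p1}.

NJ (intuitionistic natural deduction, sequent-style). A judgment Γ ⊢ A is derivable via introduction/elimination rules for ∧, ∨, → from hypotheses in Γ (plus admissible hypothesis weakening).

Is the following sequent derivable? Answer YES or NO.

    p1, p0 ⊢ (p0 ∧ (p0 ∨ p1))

Proof tree:
[∧I] p1, p0 ⊢ (p0 ∧ (p0 ∨ p1))
  [Ax] p0 ⊢ p0
  [Wk] p0, p1 ⊢ (p0 ∨ p1)
    [∨I₁] p0 ⊢ (p0 ∨ p1)
      [Ax] p0 ⊢ p0

Result: YES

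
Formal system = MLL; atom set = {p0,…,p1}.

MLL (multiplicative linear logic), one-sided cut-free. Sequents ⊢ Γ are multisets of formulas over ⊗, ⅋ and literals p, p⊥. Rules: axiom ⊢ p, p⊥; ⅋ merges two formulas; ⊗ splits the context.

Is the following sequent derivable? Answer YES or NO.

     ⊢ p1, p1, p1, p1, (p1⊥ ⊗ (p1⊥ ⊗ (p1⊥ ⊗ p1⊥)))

Derivation trace:
[⊗]  ⊢ p1, p1, p1, p1, (p1⊥ ⊗ (p1⊥ ⊗ (p1⊥ ⊗ p1⊥)))
  [Ax]  ⊢ p1, p1⊥
  [⊗]  ⊢ p1, p1, p1, (p1⊥ ⊗ (p1⊥ ⊗ p1⊥))
    [Ax]  ⊢ p1, p1⊥
    [⊗]  ⊢ p1, p1, (p1⊥ ⊗ p1⊥)
      [Ax]  ⊢ p1, p1⊥
      [Ax]  ⊢ p1, p1⊥

Result: YES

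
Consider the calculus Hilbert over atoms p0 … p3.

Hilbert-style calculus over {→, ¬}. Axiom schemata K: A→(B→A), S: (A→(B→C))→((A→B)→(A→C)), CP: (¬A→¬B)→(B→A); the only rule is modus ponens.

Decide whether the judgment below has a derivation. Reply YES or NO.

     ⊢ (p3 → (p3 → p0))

Enumerate valuations to refute Γ ⊢ Δ:
  v=0000: Γ:[] Δ:[(p3 → (p3 → p0))=T] refutes=False
  v=0001: Γ:[] Δ:[(p3 → (p3 → p0))=F] refutes=True  ← countermodel

Result: NO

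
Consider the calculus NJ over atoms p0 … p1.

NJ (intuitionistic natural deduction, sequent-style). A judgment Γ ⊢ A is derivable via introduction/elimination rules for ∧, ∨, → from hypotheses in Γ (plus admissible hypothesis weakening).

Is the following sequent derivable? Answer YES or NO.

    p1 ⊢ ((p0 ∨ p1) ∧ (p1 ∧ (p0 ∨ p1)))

Derivation (root first):
[∧I] p1 ⊢ ((p0 ∨ p1) ∧ (p1 ∧ (p0 ∨ p1)))
  [∨I₂] p1 ⊢ (p0 ∨ p1)
    [Ax] p1 ⊢ p1
  [∧I] p1 ⊢ (p1 ∧ (p0 ∨ p1))
    [Ax] p1 ⊢ p1
    [∨I₂] p1 ⊢ (p0 ∨ p1)
      [Ax] p1 ⊢ p1

Result: YES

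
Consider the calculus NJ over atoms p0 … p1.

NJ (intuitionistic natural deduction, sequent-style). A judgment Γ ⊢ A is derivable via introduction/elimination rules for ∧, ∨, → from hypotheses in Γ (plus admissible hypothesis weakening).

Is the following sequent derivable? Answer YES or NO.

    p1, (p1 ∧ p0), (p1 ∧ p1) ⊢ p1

Derivation (root first):
[Wk] p1, (p1 ∧ p0), (p1 ∧ p1) ⊢ p1
  [Wk] p1, (p1 ∧ p0) ⊢ p1
    [Ax] p1 ⊢ p1

Result: YES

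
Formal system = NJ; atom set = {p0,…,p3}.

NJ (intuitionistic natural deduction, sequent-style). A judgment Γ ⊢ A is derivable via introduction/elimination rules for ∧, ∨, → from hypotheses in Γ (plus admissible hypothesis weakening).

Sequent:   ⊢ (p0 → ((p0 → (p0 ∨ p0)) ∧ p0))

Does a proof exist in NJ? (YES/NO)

Derivation (root first):
[→I]  ⊢ (p0 → ((p0 → (p0 ∨ p0)) ∧ p0))
  [∧I] p0 ⊢ ((p0 → (p0 ∨ p0)) ∧ p0)
    [→I]  ⊢ (p0 → (p0 ∨ p0))
      [∨I₁] p0 ⊢ (p0 ∨ p0)
        [Ax] p0 ⊢ p0
    [Ax] p0 ⊢ p0

Result: YES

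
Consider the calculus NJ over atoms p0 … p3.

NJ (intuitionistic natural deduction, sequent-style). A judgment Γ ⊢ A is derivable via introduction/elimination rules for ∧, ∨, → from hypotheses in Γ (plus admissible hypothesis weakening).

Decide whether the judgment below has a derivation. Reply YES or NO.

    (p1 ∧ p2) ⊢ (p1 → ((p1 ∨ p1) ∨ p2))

Derivation (root first):
[→I] (p1 ∧ p2) ⊢ (p1 → ((p1 ∨ p1) ∨ p2))
  [∨I₁] p1, (p1 ∧ p2) ⊢ ((p1 ∨ p1) ∨ p2)
    [Wk] p1, (p1 ∧ p2) ⊢ (p1 ∨ p1)
      [∨I₂] p1 ⊢ (p1 ∨ p1)
        [Ax] p1 ⊢ p1

Result: YES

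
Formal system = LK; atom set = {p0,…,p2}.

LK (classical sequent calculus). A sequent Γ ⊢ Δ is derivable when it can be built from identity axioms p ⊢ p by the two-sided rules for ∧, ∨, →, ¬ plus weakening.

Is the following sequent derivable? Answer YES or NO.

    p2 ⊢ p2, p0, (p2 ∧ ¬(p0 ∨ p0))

Derivation (root first):
[∧R] p2 ⊢ p2, p0, (p2 ∧ ¬(p0 ∨ p0))
  [WR] p2 ⊢ p2, p2
    [Ax] p2 ⊢ p2
  [¬R]  ⊢ p0, ¬(p0 ∨ p0)
    [∨L] (p0 ∨ p0) ⊢ p0
      [Ax] p0 ⊢ p0
      [Ax] p0 ⊢ p0

Result: YES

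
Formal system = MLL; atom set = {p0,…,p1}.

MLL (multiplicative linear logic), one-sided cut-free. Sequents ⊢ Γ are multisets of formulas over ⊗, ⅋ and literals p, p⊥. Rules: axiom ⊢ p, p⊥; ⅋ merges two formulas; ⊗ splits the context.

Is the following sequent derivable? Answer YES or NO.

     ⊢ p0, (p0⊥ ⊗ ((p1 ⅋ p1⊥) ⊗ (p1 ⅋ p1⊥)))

Derivation trace:
[⊗]  ⊢ p0, (p0⊥ ⊗ ((p1 ⅋ p1⊥) ⊗ (p1 ⅋ p1⊥)))
  [Ax]  ⊢ p0, p0⊥
  [⊗]  ⊢ ((p1 ⅋ p1⊥) ⊗ (p1 ⅋ p1⊥))
    [⅋]  ⊢ (p1 ⅋ p1⊥)
      [Ax]  ⊢ p1, p1⊥
    [⅋]  ⊢ (p1 ⅋ p1⊥)
      [Ax]  ⊢ p1, p1⊥

Result: YES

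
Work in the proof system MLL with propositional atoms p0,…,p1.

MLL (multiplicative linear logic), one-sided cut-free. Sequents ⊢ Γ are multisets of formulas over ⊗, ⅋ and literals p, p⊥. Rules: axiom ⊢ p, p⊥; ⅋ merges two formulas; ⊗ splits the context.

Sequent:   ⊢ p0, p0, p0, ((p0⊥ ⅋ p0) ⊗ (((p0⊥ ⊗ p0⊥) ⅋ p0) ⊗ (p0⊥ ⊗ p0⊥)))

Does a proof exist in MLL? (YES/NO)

Derivation trace:
[⊗]  ⊢ p0, p0, p0, ((p0⊥ ⅋ p0) ⊗ (((p0⊥ ⊗ p0⊥) ⅋ p0) ⊗ (p0⊥ ⊗ p0⊥)))
  [⅋]  ⊢ (p0⊥ ⅋ p0)
    [Ax]  ⊢ p0, p0⊥
  [⊗]  ⊢ p0, p0, p0, (((p0⊥ ⊗ p0⊥) ⅋ p0) ⊗ (p0⊥ ⊗ p0⊥))
    [⅋]  ⊢ p0, ((p0⊥ ⊗ p0⊥) ⅋ p0)
      [⊗]  ⊢ p0, p0, (p0⊥ ⊗ p0⊥)
        [Ax]  ⊢ p0, p0⊥
        [Ax]  ⊢ p0, p0⊥
    [⊗]  ⊢ p0, p0, (p0⊥ ⊗ p0⊥)
      [Ax]  ⊢ p0, p0⊥
      [Ax]  ⊢ p0, p0⊥

Result: YES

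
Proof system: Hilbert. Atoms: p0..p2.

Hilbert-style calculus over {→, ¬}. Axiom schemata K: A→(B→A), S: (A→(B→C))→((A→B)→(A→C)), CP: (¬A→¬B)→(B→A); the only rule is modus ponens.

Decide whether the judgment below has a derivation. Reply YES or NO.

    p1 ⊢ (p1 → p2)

Truth-table refutation:
  v=000: Γ:[p1=F] Δ:[(p1 → p2)=T] refutes=False
  v=001: Γ:[p1=F] Δ:[(p1 → p2)=T] refutes=False
  v=010: Γ:[p1=T] Δ:[(p1 → p2)=F] refutes=True  ← countermodel

Result: NO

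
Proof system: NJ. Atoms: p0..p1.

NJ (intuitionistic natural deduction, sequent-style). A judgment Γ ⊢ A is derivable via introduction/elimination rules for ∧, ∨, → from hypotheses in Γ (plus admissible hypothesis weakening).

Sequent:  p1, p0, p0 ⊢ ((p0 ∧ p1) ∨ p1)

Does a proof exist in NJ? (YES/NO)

Derivation (root first):
[Wk] p1, p0, p0 ⊢ ((p0 ∧ p1) ∨ p1)
  [∨I₁] p1, p0 ⊢ ((p0 ∧ p1) ∨ p1)
    [∧I] p1, p0 ⊢ (p0 ∧ p1)
      [Ax] p0 ⊢ p0
      [Ax] p1 ⊢ p1

Result: YES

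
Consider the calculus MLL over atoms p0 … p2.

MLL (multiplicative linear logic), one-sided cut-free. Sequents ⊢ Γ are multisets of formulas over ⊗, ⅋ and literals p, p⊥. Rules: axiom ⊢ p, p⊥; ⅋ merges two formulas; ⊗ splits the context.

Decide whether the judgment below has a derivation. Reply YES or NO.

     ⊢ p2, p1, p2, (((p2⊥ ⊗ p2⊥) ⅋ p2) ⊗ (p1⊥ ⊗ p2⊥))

Derivation (root first):
[⊗]  ⊢ p2, p1, p2, (((p2⊥ ⊗ p2⊥) ⅋ p2) ⊗ (p1⊥ ⊗ p2⊥))
  [⅋]  ⊢ p2, ((p2⊥ ⊗ p2⊥) ⅋ p2)
    [⊗]  ⊢ p2, p2, (p2⊥ ⊗ p2⊥)
      [Ax]  ⊢ p2, p2⊥
      [Ax]  ⊢ p2, p2⊥
  [⊗]  ⊢ p1, p2, (p1⊥ ⊗ p2⊥)
    [Ax]  ⊢ p1, p1⊥
    [Ax]  ⊢ p2, p2⊥

Result: YES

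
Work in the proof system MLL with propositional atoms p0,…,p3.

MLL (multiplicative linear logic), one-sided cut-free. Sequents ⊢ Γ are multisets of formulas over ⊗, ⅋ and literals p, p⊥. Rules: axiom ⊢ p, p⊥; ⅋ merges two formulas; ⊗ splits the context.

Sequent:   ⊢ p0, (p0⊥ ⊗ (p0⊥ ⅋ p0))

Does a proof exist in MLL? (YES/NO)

Proof tree:
[⊗]  ⊢ p0, (p0⊥ ⊗ (p0⊥ ⅋ p0))
  [Ax]  ⊢ p0, p0⊥
  [⅋]  ⊢ (p0⊥ ⅋ p0)
    [Ax]  ⊢ p0, p0⊥

Result: YES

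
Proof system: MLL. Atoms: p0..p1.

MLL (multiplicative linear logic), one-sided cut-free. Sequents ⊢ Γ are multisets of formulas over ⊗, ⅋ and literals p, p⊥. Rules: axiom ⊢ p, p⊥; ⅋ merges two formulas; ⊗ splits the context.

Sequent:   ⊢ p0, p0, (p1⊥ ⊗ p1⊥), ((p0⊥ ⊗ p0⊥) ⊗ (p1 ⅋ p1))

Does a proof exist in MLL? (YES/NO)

Derivation trace:
[⊗]  ⊢ p0, p0, (p1⊥ ⊗ p1⊥), ((p0⊥ ⊗ p0⊥) ⊗ (p1 ⅋ p1))
  [⊗]  ⊢ p0, p0, (p0⊥ ⊗ p0⊥)
    [Ax]  ⊢ p0, p0⊥
    [Ax]  ⊢ p0, p0⊥
  [⅋]  ⊢ (p1⊥ ⊗ p1⊥), (p1 ⅋ p1)
    [⊗]  ⊢ p1, p1, (p1⊥ ⊗ p1⊥)
      [Ax]  ⊢ p1, p1⊥
      [Ax]  ⊢ p1, p1⊥

Result: YES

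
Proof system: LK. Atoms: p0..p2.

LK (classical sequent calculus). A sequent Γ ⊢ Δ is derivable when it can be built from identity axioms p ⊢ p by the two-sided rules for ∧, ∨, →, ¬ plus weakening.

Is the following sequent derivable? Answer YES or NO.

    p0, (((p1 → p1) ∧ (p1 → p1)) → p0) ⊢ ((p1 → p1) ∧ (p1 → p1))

Proof tree:
[→L] p0, (((p1 → p1) ∧ (p1 → p1)) → p0) ⊢ ((p1 → p1) ∧ (p1 → p1))
  [WL] p0 ⊢ ((p1 → p1) ∧ (p1 → p1))
    [∧R]  ⊢ ((p1 → p1) ∧ (p1 → p1))
      [→R]  ⊢ (p1 → p1)
        [Ax] p1 ⊢ p1
      [→R]  ⊢ (p1 → p1)
        [Ax] p1 ⊢ p1
  [WL] p0 ⊢ ((p1 → p1) ∧ (p1 → p1))
    [∧R]  ⊢ ((p1 → p1) ∧ (p1 → p1))
      [→R]  ⊢ (p1 → p1)
        [Ax] p1 ⊢ p1
      [→R]  ⊢ (p1 → p1)
        [Ax] p1 ⊢ p1

Result: YES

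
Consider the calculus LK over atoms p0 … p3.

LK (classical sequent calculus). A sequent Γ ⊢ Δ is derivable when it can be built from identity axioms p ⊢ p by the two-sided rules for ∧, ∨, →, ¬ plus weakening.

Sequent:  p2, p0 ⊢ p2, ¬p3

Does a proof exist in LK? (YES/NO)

Derivation trace:
[¬R] p2, p0 ⊢ p2, ¬p3
  [WL] p2, p3, p0 ⊢ p2
    [WL] p2, p3 ⊢ p2
      [Ax] p2 ⊢ p2

Result: YES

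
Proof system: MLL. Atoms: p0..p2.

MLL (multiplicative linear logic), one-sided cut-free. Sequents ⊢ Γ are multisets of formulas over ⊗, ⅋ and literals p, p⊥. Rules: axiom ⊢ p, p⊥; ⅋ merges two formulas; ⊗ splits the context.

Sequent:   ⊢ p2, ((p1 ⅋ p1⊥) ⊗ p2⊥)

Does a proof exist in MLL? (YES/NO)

Derivation trace:
[⊗]  ⊢ p2, ((p1 ⅋ p1⊥) ⊗ p2⊥)
  [⅋]  ⊢ (p1 ⅋ p1⊥)
    [Ax]  ⊢ p1, p1⊥
  [Ax]  ⊢ p2, p2⊥

Result: YES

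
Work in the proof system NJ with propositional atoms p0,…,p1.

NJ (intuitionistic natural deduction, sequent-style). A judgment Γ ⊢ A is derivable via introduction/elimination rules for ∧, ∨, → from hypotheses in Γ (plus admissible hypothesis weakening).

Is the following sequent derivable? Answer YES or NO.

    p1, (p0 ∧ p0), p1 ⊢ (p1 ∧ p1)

Derivation trace:
[Wk] p1, (p0 ∧ p0), p1 ⊢ (p1 ∧ p1)
  [∧I] p1, (p0 ∧ p0) ⊢ (p1 ∧ p1)
    [Wk] p1, (p0 ∧ p0) ⊢ p1
      [Ax] p1 ⊢ p1
    [Ax] p1 ⊢ p1

Result: YES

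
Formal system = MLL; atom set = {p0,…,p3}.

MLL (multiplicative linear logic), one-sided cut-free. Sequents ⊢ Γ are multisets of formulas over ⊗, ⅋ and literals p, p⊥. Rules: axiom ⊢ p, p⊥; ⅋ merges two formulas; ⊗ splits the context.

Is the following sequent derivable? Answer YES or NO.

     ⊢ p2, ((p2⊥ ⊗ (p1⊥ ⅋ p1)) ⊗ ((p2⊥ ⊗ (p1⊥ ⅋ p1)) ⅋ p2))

Derivation trace:
[⊗]  ⊢ p2, ((p2⊥ ⊗ (p1⊥ ⅋ p1)) ⊗ ((p2⊥ ⊗ (p1⊥ ⅋ p1)) ⅋ p2))
  [⊗]  ⊢ p2, (p2⊥ ⊗ (p1⊥ ⅋ p1))
    [Ax]  ⊢ p2, p2⊥
    [⅋]  ⊢ (p1⊥ ⅋ p1)
      [Ax]  ⊢ p1, p1⊥
  [⅋]  ⊢ ((p2⊥ ⊗ (p1⊥ ⅋ p1)) ⅋ p2)
    [⊗]  ⊢ p2, (p2⊥ ⊗ (p1⊥ ⅋ p1))
      [Ax]  ⊢ p2, p2⊥
      [⅋]  ⊢ (p1⊥ ⅋ p1)
        [Ax]  ⊢ p1, p1⊥

Result: YES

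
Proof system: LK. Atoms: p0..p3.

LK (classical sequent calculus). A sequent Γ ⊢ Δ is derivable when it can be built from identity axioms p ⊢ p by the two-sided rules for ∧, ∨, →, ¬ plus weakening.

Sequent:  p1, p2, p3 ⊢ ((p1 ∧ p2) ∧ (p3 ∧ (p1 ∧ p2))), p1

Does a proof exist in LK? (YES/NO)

Derivation trace:
[WR] p1, p2, p3 ⊢ ((p1 ∧ p2) ∧ (p3 ∧ (p1 ∧ p2))), p1
  [∧R] p1, p2, p3 ⊢ ((p1 ∧ p2) ∧ (p3 ∧ (p1 ∧ p2)))
    [∧R] p1, p2 ⊢ (p1 ∧ p2)
      [Ax] p1 ⊢ p1
      [Ax] p2 ⊢ p2
    [∧R] p1, p2, p3 ⊢ (p3 ∧ (p1 ∧ p2))
      [Ax] p3 ⊢ p3
      [∧R] p1, p2 ⊢ (p1 ∧ p2)
        [Ax] p1 ⊢ p1
        [Ax] p2 ⊢ p2

Result: YES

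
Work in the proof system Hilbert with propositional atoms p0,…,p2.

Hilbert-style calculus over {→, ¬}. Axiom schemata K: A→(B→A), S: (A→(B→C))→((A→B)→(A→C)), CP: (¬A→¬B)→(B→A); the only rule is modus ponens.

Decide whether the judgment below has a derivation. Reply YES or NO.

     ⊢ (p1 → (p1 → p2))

Enumerate valuations to refute Γ ⊢ Δ:
  v=000: Γ:[] Δ:[(p1 → (p1 → p2))=T] refutes=False
  v=001: Γ:[] Δ:[(p1 → (p1 → p2))=T] refutes=False
  v=010: Γ:[] Δ:[(p1 → (p1 → p2))=F] refutes=True  ← countermodel

Result: NO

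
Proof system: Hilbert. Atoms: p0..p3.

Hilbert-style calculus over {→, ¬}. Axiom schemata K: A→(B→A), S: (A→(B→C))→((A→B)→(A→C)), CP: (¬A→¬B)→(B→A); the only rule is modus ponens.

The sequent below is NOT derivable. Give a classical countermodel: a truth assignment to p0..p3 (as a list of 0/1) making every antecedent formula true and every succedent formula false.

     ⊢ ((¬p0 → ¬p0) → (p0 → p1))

Search for a countermodel by truth-table:
  v=0000: Γ:[] Δ:[((¬p0 → ¬p0) → (p0 → p1))=T] refutes=False
  v=0001: Γ:[] Δ:[((¬p0 → ¬p0) → (p0 → p1))=T] refutes=False
  v=0010: Γ:[] Δ:[((¬p0 → ¬p0) → (p0 → p1))=T] refutes=False
  v=0011: Γ:[] Δ:[((¬p0 → ¬p0) → (p0 → p1))=T] refutes=False
  v=0100: Γ:[] Δ:[((¬p0 → ¬p0) → (p0 → p1))=T] refutes=False
  v=0101: Γ:[] Δ:[((¬p0 → ¬p0) → (p0 → p1))=T] refutes=False
  v=0110: Γ:[] Δ:[((¬p0 → ¬p0) → (p0 → p1))=T] refutes=False
  v=0111: Γ:[] Δ:[((¬p0 → ¬p0) → (p0 → p1))=T] refutes=False
  v=1000: Γ:[] Δ:[((¬p0 → ¬p0) → (p0 → p1))=F] refutes=True  ← countermodel

Result: [1, 0, 0, 0]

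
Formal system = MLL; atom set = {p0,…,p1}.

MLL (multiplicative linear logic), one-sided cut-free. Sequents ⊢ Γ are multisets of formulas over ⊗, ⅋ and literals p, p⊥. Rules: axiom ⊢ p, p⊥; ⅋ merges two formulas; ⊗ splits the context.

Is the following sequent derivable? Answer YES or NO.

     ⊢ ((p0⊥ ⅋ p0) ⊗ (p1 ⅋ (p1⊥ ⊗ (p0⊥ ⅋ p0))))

Derivation (root first):
[⊗]  ⊢ ((p0⊥ ⅋ p0) ⊗ (p1 ⅋ (p1⊥ ⊗ (p0⊥ ⅋ p0))))
  [⅋]  ⊢ (p0⊥ ⅋ p0)
    [Ax]  ⊢ p0, p0⊥
  [⅋]  ⊢ (p1 ⅋ (p1⊥ ⊗ (p0⊥ ⅋ p0)))
    [⊗]  ⊢ p1, (p1⊥ ⊗ (p0⊥ ⅋ p0))
      [Ax]  ⊢ p1, p1⊥
      [⅋]  ⊢ (p0⊥ ⅋ p0)
        [Ax]  ⊢ p0, p0⊥

Result: YES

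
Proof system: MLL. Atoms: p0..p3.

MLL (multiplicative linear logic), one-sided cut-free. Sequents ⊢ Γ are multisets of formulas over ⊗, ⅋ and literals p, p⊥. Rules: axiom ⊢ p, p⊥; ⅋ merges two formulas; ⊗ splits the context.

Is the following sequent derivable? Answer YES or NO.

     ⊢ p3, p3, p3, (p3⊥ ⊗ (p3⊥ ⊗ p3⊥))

Derivation trace:
[⊗]  ⊢ p3, p3, p3, (p3⊥ ⊗ (p3⊥ ⊗ p3⊥))
  [Ax]  ⊢ p3, p3⊥
  [⊗]  ⊢ p3, p3, (p3⊥ ⊗ p3⊥)
    [Ax]  ⊢ p3, p3⊥
    [Ax]  ⊢ p3, p3⊥

Result: YES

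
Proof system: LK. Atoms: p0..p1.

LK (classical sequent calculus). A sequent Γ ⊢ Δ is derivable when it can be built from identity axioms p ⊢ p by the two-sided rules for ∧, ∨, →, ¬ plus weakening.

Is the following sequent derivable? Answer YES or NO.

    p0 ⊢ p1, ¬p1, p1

Derivation trace:
[WR] p0 ⊢ p1, ¬p1, p1
  [WL] p0 ⊢ p1, ¬p1
    [¬R]  ⊢ p1, ¬p1
      [Ax] p1 ⊢ p1

Result: YES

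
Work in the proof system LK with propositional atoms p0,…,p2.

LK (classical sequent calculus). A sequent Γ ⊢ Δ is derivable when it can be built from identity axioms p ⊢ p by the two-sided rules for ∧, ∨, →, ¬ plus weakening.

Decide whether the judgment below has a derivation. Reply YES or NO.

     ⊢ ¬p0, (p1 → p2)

Search for a countermodel by truth-table:
  v=000: Γ:[] Δ:[¬p0=T, (p1 → p2)=T] refutes=False
  v=001: Γ:[] Δ:[¬p0=T, (p1 → p2)=T] refutes=False
  v=010: Γ:[] Δ:[¬p0=T, (p1 → p2)=F] refutes=False
  v=011: Γ:[] Δ:[¬p0=T, (p1 → p2)=T] refutes=False
  v=100: Γ:[] Δ:[¬p0=F, (p1 → p2)=T] refutes=False
  v=101: Γ:[] Δ:[¬p0=F, (p1 → p2)=T] refutes=False
  v=110: Γ:[] Δ:[¬p0=F, (p1 → p2)=F] refutes=True  ← countermodel

Result: NO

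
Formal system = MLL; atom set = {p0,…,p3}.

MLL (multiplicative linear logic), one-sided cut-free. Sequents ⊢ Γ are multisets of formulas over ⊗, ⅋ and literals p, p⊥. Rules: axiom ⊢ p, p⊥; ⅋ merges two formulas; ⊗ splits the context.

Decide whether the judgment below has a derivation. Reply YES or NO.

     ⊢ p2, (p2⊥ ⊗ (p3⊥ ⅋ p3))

Proof tree:
[⊗]  ⊢ p2, (p2⊥ ⊗ (p3⊥ ⅋ p3))
  [Ax]  ⊢ p2, p2⊥
  [⅋]  ⊢ (p3⊥ ⅋ p3)
    [Ax]  ⊢ p3, p3⊥

Result: YES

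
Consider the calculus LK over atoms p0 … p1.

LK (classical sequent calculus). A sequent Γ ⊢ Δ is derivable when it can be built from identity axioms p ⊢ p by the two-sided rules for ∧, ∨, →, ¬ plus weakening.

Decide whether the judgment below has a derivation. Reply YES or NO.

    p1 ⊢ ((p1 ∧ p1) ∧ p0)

Truth-table refutation:
  v=00: Γ:[p1=F] Δ:[((p1 ∧ p1) ∧ p0)=F] refutes=False
  v=01: Γ:[p1=T] Δ:[((p1 ∧ p1) ∧ p0)=F] refutes=True  ← countermodel

Result: NO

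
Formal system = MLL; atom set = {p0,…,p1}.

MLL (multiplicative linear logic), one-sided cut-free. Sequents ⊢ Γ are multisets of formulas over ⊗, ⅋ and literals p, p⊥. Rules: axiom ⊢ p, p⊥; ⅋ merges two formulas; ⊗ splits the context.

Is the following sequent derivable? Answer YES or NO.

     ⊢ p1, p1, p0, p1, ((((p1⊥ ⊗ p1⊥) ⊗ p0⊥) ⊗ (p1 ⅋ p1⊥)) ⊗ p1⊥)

Derivation (root first):
[⊗]  ⊢ p1, p1, p0, p1, ((((p1⊥ ⊗ p1⊥) ⊗ p0⊥) ⊗ (p1 ⅋ p1⊥)) ⊗ p1⊥)
  [⊗]  ⊢ p1, p1, p0, (((p1⊥ ⊗ p1⊥) ⊗ p0⊥) ⊗ (p1 ⅋ p1⊥))
    [⊗]  ⊢ p1, p1, p0, ((p1⊥ ⊗ p1⊥) ⊗ p0⊥)
      [⊗]  ⊢ p1, p1, (p1⊥ ⊗ p1⊥)
        [Ax]  ⊢ p1, p1⊥
        [Ax]  ⊢ p1, p1⊥
      [Ax]  ⊢ p0, p0⊥
    [⅋]  ⊢ (p1 ⅋ p1⊥)
      [Ax]  ⊢ p1, p1⊥
  [Ax]  ⊢ p1, p1⊥

Result: YES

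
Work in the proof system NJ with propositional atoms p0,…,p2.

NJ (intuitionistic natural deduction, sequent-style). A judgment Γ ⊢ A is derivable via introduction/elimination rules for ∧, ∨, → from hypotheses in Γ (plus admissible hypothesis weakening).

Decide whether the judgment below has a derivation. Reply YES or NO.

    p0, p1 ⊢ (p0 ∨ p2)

Derivation (root first):
[∨I₁] p0, p1 ⊢ (p0 ∨ p2)
  [Wk] p0, p1 ⊢ p0
    [Ax] p0 ⊢ p0

Result: YES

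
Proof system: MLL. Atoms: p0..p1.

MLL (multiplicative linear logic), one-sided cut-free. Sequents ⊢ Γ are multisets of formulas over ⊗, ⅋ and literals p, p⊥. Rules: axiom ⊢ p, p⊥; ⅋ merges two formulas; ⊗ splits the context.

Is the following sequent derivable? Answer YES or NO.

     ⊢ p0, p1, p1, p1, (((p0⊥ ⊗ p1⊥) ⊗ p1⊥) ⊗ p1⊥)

Derivation trace:
[⊗]  ⊢ p0, p1, p1, p1, (((p0⊥ ⊗ p1⊥) ⊗ p1⊥) ⊗ p1⊥)
  [⊗]  ⊢ p0, p1, p1, ((p0⊥ ⊗ p1⊥) ⊗ p1⊥)
    [⊗]  ⊢ p0, p1, (p0⊥ ⊗ p1⊥)
      [Ax]  ⊢ p0, p0⊥
      [Ax]  ⊢ p1, p1⊥
    [Ax]  ⊢ p1, p1⊥
  [Ax]  ⊢ p1, p1⊥

Result: YES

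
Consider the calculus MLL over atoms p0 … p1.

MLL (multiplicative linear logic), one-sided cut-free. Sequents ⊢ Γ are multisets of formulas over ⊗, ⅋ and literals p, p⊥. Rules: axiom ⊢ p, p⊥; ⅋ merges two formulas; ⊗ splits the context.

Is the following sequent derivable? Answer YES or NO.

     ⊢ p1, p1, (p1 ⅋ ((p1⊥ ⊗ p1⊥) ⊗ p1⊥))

Derivation trace:
[⅋]  ⊢ p1, p1, (p1 ⅋ ((p1⊥ ⊗ p1⊥) ⊗ p1⊥))
  [⊗]  ⊢ p1, p1, p1, ((p1⊥ ⊗ p1⊥) ⊗ p1⊥)
    [⊗]  ⊢ p1, p1, (p1⊥ ⊗ p1⊥)
      [Ax]  ⊢ p1, p1⊥
      [Ax]  ⊢ p1, p1⊥
    [Ax]  ⊢ p1, p1⊥

Result: YES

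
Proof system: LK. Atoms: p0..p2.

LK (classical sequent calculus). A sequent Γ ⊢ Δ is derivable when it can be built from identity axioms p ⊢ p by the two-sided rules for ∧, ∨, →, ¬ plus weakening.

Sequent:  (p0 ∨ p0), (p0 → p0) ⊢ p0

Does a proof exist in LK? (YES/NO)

Derivation trace:
[→L] (p0 ∨ p0), (p0 → p0) ⊢ p0
  [∨L] (p0 ∨ p0) ⊢ p0
    [Ax] p0 ⊢ p0
    [Ax] p0 ⊢ p0
  [Ax] p0 ⊢ p0

Result: YES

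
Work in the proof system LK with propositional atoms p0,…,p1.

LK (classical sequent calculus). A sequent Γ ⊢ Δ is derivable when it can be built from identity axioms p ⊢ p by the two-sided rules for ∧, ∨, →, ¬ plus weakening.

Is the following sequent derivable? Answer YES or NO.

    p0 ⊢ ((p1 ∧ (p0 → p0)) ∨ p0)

Derivation trace:
[∨R] p0 ⊢ ((p1 ∧ (p0 → p0)) ∨ p0)
  [∧R] p0 ⊢ p0, (p1 ∧ (p0 → p0))
    [WR] p0 ⊢ p0, p1
      [Ax] p0 ⊢ p0
    [→R]  ⊢ (p0 → p0)
      [Ax] p0 ⊢ p0

Result: YES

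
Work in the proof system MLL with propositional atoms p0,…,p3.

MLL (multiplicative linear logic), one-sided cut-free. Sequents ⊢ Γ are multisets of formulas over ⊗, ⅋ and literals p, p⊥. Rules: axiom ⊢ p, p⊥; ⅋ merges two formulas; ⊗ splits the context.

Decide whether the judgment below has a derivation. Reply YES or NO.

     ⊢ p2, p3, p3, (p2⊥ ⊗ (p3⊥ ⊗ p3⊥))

Derivation trace:
[⊗]  ⊢ p2, p3, p3, (p2⊥ ⊗ (p3⊥ ⊗ p3⊥))
  [Ax]  ⊢ p2, p2⊥
  [⊗]  ⊢ p3, p3, (p3⊥ ⊗ p3⊥)
    [Ax]  ⊢ p3, p3⊥
    [Ax]  ⊢ p3, p3⊥

Result: YES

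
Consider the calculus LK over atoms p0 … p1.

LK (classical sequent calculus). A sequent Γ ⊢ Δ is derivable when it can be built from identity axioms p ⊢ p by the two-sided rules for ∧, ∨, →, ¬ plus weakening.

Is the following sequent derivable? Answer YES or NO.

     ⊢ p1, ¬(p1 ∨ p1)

Derivation (root first):
[¬R]  ⊢ p1, ¬(p1 ∨ p1)
  [∨L] (p1 ∨ p1) ⊢ p1
    [Ax] p1 ⊢ p1
    [Ax] p1 ⊢ p1

Result: YES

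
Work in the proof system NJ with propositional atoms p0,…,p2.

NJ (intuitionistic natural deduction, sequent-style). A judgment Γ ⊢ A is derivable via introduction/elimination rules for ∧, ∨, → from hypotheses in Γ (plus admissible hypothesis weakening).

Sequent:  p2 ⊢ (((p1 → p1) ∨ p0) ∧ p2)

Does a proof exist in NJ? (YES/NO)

Derivation trace:
[∧I] p2 ⊢ (((p1 → p1) ∨ p0) ∧ p2)
  [∨I₁]  ⊢ ((p1 → p1) ∨ p0)
    [→I]  ⊢ (p1 → p1)
      [Ax] p1 ⊢ p1
  [Ax] p2 ⊢ p2

Result: YES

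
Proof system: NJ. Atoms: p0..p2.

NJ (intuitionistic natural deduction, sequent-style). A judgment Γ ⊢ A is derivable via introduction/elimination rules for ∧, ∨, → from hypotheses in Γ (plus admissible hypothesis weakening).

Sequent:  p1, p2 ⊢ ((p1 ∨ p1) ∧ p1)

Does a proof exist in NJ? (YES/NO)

Derivation trace:
[∧I] p1, p2 ⊢ ((p1 ∨ p1) ∧ p1)
  [Wk] p1, p2 ⊢ (p1 ∨ p1)
    [∨I₁] p1 ⊢ (p1 ∨ p1)
      [Ax] p1 ⊢ p1
  [Ax] p1 ⊢ p1

Result: YES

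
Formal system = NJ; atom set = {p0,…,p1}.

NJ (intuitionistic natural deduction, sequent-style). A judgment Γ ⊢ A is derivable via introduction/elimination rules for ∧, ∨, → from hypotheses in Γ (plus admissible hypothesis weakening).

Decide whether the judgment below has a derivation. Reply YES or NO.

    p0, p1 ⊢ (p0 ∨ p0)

Derivation trace:
[∨I₂] p0, p1 ⊢ (p0 ∨ p0)
  [Wk] p0, p1 ⊢ p0
    [Ax] p0 ⊢ p0

Result: YES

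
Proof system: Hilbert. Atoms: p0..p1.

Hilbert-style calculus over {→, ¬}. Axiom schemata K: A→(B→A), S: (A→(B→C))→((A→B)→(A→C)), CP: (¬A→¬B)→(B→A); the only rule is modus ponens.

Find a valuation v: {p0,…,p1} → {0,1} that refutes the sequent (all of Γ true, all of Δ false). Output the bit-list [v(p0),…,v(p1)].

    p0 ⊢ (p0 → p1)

Enumerate valuations to refute Γ ⊢ Δ:
  v=00: Γ:[p0=F] Δ:[(p0 → p1)=T] refutes=False
  v=01: Γ:[p0=F] Δ:[(p0 → p1)=T] refutes=False
  v=10: Γ:[p0=T] Δ:[(p0 → p1)=F] refutes=True  ← countermodel

Result: [1, 0]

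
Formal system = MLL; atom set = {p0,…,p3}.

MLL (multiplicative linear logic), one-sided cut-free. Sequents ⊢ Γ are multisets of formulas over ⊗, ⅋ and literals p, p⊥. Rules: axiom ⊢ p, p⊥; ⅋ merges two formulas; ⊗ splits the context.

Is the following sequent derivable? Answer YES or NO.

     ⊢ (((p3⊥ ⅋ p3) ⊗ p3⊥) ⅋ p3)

Derivation trace:
[⅋]  ⊢ (((p3⊥ ⅋ p3) ⊗ p3⊥) ⅋ p3)
  [⊗]  ⊢ p3, ((p3⊥ ⅋ p3) ⊗ p3⊥)
    [⅋]  ⊢ (p3⊥ ⅋ p3)
      [Ax]  ⊢ p3, p3⊥
    [Ax]  ⊢ p3, p3⊥

Result: YES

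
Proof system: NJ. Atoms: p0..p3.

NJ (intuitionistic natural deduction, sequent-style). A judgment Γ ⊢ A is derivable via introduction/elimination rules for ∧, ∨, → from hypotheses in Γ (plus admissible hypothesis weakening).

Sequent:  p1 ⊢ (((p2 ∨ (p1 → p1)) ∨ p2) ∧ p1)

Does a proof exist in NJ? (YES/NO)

Proof tree:
[∧I] p1 ⊢ (((p2 ∨ (p1 → p1)) ∨ p2) ∧ p1)
  [∨I₁]  ⊢ ((p2 ∨ (p1 → p1)) ∨ p2)
    [∨I₂]  ⊢ (p2 ∨ (p1 → p1))
      [→I]  ⊢ (p1 → p1)
        [Ax] p1 ⊢ p1
  [Ax] p1 ⊢ p1

Result: YES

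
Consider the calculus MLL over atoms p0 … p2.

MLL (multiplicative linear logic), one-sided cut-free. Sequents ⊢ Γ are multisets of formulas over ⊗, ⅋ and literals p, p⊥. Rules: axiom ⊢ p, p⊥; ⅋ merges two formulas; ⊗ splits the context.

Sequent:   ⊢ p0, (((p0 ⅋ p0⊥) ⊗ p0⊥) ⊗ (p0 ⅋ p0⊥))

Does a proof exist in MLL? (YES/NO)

Derivation (root first):
[⊗]  ⊢ p0, (((p0 ⅋ p0⊥) ⊗ p0⊥) ⊗ (p0 ⅋ p0⊥))
  [⊗]  ⊢ p0, ((p0 ⅋ p0⊥) ⊗ p0⊥)
    [⅋]  ⊢ (p0 ⅋ p0⊥)
      [Ax]  ⊢ p0, p0⊥
    [Ax]  ⊢ p0, p0⊥
  [⅋]  ⊢ (p0 ⅋ p0⊥)
    [Ax]  ⊢ p0, p0⊥

Result: YES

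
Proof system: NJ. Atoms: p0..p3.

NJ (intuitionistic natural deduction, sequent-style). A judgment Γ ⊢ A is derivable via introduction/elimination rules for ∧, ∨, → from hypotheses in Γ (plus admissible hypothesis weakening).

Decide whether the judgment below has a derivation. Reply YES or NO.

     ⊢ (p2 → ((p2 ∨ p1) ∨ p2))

Proof tree:
[→I]  ⊢ (p2 → ((p2 ∨ p1) ∨ p2))
  [∨I₁] p2 ⊢ ((p2 ∨ p1) ∨ p2)
    [∨I₁] p2 ⊢ (p2 ∨ p1)
      [Ax] p2 ⊢ p2

Result: YES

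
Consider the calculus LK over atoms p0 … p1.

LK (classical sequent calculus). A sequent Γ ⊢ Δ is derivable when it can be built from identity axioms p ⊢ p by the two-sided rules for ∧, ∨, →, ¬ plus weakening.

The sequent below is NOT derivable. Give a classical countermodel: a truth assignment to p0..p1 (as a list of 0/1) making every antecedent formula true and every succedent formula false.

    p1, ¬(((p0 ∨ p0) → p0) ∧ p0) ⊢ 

Enumerate valuations to refute Γ ⊢ Δ:
  v=00: Γ:[p1=F, ¬(((p0 ∨ p0) → p0) ∧ p0)=T] Δ:[] refutes=False
  v=01: Γ:[p1=T, ¬(((p0 ∨ p0) → p0) ∧ p0)=T] Δ:[] refutes=True  ← countermodel

Result: [0, 1]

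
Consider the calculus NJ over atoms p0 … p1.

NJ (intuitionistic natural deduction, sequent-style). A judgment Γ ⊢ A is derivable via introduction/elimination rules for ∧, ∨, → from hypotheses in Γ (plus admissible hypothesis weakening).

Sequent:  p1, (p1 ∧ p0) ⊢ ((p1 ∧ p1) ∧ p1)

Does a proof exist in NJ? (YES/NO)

Derivation trace:
[∧I] p1, (p1 ∧ p0) ⊢ ((p1 ∧ p1) ∧ p1)
  [Wk] p1, (p1 ∧ p0) ⊢ (p1 ∧ p1)
    [∧I] p1 ⊢ (p1 ∧ p1)
      [Ax] p1 ⊢ p1
      [Ax] p1 ⊢ p1
  [Ax] p1 ⊢ p1

Result: YES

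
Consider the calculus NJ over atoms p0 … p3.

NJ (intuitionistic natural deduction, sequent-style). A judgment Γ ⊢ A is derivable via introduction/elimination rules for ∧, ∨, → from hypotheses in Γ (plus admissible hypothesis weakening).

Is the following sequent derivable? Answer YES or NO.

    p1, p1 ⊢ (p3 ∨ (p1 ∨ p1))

Derivation trace:
[Wk] p1, p1 ⊢ (p3 ∨ (p1 ∨ p1))
  [∨I₂] p1 ⊢ (p3 ∨ (p1 ∨ p1))
    [∨I₁] p1 ⊢ (p1 ∨ p1)
      [Ax] p1 ⊢ p1

Result: YES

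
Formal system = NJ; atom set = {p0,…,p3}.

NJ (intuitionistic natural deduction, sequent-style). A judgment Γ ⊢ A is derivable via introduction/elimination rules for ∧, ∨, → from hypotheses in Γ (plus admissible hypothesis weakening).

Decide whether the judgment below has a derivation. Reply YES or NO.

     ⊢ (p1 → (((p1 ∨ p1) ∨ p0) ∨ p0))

Derivation (root first):
[→I]  ⊢ (p1 → (((p1 ∨ p1) ∨ p0) ∨ p0))
  [∨I₁] p1 ⊢ (((p1 ∨ p1) ∨ p0) ∨ p0)
    [∨I₁] p1 ⊢ ((p1 ∨ p1) ∨ p0)
      [∨I₂] p1 ⊢ (p1 ∨ p1)
        [Ax] p1 ⊢ p1

Result: YES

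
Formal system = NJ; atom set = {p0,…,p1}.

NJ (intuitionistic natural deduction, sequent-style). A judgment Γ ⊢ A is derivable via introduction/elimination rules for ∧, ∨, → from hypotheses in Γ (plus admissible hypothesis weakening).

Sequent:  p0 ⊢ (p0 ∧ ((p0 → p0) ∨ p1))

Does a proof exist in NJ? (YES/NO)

Derivation trace:
[∧I] p0 ⊢ (p0 ∧ ((p0 → p0) ∨ p1))
  [Ax] p0 ⊢ p0
  [∨I₁]  ⊢ ((p0 → p0) ∨ p1)
    [→I]  ⊢ (p0 → p0)
      [Ax] p0 ⊢ p0

Result: YES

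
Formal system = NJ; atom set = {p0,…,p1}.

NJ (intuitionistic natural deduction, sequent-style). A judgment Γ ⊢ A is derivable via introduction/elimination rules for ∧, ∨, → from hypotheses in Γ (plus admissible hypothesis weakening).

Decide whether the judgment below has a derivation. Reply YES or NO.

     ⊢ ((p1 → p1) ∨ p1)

Derivation (root first):
[∨I₁]  ⊢ ((p1 → p1) ∨ p1)
  [→I]  ⊢ (p1 → p1)
    [Ax] p1 ⊢ p1

Result: YES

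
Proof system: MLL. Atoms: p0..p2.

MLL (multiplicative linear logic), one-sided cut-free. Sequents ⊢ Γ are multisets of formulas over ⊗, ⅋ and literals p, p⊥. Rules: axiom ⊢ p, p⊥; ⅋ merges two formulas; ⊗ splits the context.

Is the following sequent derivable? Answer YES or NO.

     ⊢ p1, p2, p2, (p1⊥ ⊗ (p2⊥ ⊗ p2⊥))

Derivation trace:
[⊗]  ⊢ p1, p2, p2, (p1⊥ ⊗ (p2⊥ ⊗ p2⊥))
  [Ax]  ⊢ p1, p1⊥
  [⊗]  ⊢ p2, p2, (p2⊥ ⊗ p2⊥)
    [Ax]  ⊢ p2, p2⊥
    [Ax]  ⊢ p2, p2⊥

Result: YES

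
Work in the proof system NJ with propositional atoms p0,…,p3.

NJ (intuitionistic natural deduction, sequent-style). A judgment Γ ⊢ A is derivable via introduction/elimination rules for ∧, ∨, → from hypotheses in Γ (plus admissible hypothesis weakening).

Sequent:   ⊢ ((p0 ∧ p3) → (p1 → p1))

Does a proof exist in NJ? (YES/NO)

Proof tree:
[→I]  ⊢ ((p0 ∧ p3) → (p1 → p1))
  [Wk] (p0 ∧ p3) ⊢ (p1 → p1)
    [→I]  ⊢ (p1 → p1)
      [Ax] p1 ⊢ p1

Result: YES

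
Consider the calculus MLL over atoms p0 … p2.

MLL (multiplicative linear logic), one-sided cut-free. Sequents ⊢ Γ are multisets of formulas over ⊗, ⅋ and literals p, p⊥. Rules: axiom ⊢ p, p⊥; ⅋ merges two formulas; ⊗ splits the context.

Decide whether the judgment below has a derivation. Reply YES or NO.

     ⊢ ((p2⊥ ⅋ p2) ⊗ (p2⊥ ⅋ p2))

Derivation trace:
[⊗]  ⊢ ((p2⊥ ⅋ p2) ⊗ (p2⊥ ⅋ p2))
  [⅋]  ⊢ (p2⊥ ⅋ p2)
    [Ax]  ⊢ p2, p2⊥
  [⅋]  ⊢ (p2⊥ ⅋ p2)
    [Ax]  ⊢ p2, p2⊥

Result: YES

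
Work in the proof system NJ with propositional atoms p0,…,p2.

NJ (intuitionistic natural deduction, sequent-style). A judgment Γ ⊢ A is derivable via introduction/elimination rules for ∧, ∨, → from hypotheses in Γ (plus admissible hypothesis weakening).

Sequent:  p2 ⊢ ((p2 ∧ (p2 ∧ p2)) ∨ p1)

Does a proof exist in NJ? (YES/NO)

Derivation (root first):
[∨I₁] p2 ⊢ ((p2 ∧ (p2 ∧ p2)) ∨ p1)
  [∧I] p2 ⊢ (p2 ∧ (p2 ∧ p2))
    [Ax] p2 ⊢ p2
    [∧I] p2 ⊢ (p2 ∧ p2)
      [Ax] p2 ⊢ p2
      [Ax] p2 ⊢ p2

Result: YES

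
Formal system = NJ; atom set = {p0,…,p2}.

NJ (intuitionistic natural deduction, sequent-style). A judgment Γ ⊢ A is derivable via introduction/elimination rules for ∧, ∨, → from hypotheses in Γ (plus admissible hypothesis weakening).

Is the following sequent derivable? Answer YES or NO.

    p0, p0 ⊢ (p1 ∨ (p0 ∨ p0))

Derivation (root first):
[∨I₂] p0, p0 ⊢ (p1 ∨ (p0 ∨ p0))
  [∨I₂] p0, p0 ⊢ (p0 ∨ p0)
    [Wk] p0, p0 ⊢ p0
      [Ax] p0 ⊢ p0

Result: YES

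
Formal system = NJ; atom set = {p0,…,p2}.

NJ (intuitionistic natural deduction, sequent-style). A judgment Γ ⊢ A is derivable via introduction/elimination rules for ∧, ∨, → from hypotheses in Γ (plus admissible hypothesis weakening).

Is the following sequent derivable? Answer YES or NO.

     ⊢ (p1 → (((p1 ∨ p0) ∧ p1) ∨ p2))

Derivation trace:
[→I]  ⊢ (p1 → (((p1 ∨ p0) ∧ p1) ∨ p2))
  [∨I₁] p1 ⊢ (((p1 ∨ p0) ∧ p1) ∨ p2)
    [∧I] p1 ⊢ ((p1 ∨ p0) ∧ p1)
      [∨I₁] p1 ⊢ (p1 ∨ p0)
        [Ax] p1 ⊢ p1
      [Ax] p1 ⊢ p1

Result: YES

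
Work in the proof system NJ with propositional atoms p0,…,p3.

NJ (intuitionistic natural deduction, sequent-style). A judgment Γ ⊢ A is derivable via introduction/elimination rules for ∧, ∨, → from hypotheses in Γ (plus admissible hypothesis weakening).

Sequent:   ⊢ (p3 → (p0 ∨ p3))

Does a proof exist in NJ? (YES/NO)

Derivation (root first):
[→I]  ⊢ (p3 → (p0 ∨ p3))
  [∨I₂] p3 ⊢ (p0 ∨ p3)
    [Ax] p3 ⊢ p3

Result: YES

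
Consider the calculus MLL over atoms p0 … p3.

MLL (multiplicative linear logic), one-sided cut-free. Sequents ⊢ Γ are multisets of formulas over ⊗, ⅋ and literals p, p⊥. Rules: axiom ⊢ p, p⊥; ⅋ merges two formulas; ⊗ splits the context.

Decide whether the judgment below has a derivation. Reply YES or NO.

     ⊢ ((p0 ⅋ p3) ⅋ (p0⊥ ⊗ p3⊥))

Derivation (root first):
[⅋]  ⊢ ((p0 ⅋ p3) ⅋ (p0⊥ ⊗ p3⊥))
  [⅋]  ⊢ (p0⊥ ⊗ p3⊥), (p0 ⅋ p3)
    [⊗]  ⊢ p0, p3, (p0⊥ ⊗ p3⊥)
      [Ax]  ⊢ p0, p0⊥
      [Ax]  ⊢ p3, p3⊥

Result: YES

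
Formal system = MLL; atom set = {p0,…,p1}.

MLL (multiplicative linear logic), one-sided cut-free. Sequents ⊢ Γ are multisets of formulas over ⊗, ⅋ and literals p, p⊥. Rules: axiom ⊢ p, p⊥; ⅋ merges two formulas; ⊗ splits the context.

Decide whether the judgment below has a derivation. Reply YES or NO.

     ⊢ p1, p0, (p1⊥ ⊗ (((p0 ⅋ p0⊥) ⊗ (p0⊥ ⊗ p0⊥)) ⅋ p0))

Derivation (root first):
[⊗]  ⊢ p1, p0, (p1⊥ ⊗ (((p0 ⅋ p0⊥) ⊗ (p0⊥ ⊗ p0⊥)) ⅋ p0))
  [Ax]  ⊢ p1, p1⊥
  [⅋]  ⊢ p0, (((p0 ⅋ p0⊥) ⊗ (p0⊥ ⊗ p0⊥)) ⅋ p0)
    [⊗]  ⊢ p0, p0, ((p0 ⅋ p0⊥) ⊗ (p0⊥ ⊗ p0⊥))
      [⅋]  ⊢ (p0 ⅋ p0⊥)
        [Ax]  ⊢ p0, p0⊥
      [⊗]  ⊢ p0, p0, (p0⊥ ⊗ p0⊥)
        [Ax]  ⊢ p0, p0⊥
        [Ax]  ⊢ p0, p0⊥

Result: YES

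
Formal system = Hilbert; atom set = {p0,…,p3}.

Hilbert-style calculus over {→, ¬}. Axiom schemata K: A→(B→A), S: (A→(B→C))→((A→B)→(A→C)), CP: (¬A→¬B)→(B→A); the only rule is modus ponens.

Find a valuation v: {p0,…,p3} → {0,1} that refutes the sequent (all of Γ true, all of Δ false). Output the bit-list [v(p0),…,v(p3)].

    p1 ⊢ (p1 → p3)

Truth-table refutation:
  v=0000: Γ:[p1=F] Δ:[(p1 → p3)=T] refutes=False
  v=0001: Γ:[p1=F] Δ:[(p1 → p3)=T] refutes=False
  v=0010: Γ:[p1=F] Δ:[(p1 → p3)=T] refutes=False
  v=0011: Γ:[p1=F] Δ:[(p1 → p3)=T] refutes=False
  v=0100: Γ:[p1=T] Δ:[(p1 → p3)=F] refutes=True  ← countermodel

Result: [0, 1, 0, 0]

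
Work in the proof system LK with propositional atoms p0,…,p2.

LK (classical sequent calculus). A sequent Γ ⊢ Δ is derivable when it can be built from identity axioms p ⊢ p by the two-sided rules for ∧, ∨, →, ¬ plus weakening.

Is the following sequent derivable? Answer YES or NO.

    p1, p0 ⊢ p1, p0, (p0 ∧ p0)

Proof tree:
[∧R] p1, p0 ⊢ p1, p0, (p0 ∧ p0)
  [WR] p1 ⊢ p1, p0, p0
    [WR] p1 ⊢ p1, p0
      [Ax] p1 ⊢ p1
  [Ax] p0 ⊢ p0

Result: YES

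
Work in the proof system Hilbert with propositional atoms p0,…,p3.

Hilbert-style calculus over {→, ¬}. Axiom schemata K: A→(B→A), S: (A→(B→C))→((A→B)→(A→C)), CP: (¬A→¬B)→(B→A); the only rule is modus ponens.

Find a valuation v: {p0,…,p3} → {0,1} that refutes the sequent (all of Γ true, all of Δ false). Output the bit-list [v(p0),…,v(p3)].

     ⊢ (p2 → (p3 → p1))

Enumerate valuations to refute Γ ⊢ Δ:
  v=0000: Γ:[] Δ:[(p2 → (p3 → p1))=T] refutes=False
  v=0001: Γ:[] Δ:[(p2 → (p3 → p1))=T] refutes=False
  v=0010: Γ:[] Δ:[(p2 → (p3 → p1))=T] refutes=False
  v=0011: Γ:[] Δ:[(p2 → (p3 → p1))=F] refutes=True  ← countermodel

Result: [0, 0, 1, 1]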